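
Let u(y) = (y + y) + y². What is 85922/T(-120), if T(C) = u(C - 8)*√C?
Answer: -42961*I*√30/483840 ≈ -0.48633*I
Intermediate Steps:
u(y) = y² + 2*y (u(y) = 2*y + y² = y² + 2*y)
T(C) = √C*(-8 + C)*(-6 + C) (T(C) = ((C - 8)*(2 + (C - 8)))*√C = ((-8 + C)*(2 + (-8 + C)))*√C = ((-8 + C)*(-6 + C))*√C = √C*(-8 + C)*(-6 + C))
85922/T(-120) = 85922/((√(-120)*(-8 - 120)*(-6 - 120))) = 85922/(((2*I*√30)*(-128)*(-126))) = 85922/((32256*I*√30)) = 85922*(-I*√30/967680) = -42961*I*√30/483840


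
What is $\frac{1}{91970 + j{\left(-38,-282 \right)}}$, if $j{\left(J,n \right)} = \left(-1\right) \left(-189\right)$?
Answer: $\frac{1}{92159} \approx 1.0851 \cdot 10^{-5}$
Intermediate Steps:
$j{\left(J,n \right)} = 189$
$\frac{1}{91970 + j{\left(-38,-282 \right)}} = \frac{1}{91970 + 189} = \frac{1}{92159}$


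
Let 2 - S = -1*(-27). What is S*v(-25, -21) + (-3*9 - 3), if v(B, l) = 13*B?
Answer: 8095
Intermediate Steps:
S = -25 (S = 2 - (-1)*(-27) = 2 - 1*27 = 2 - 27 = -25)
S*v(-25, -21) + (-3*9 - 3) = -325*(-25) + (-3*9 - 3) = -25*(-325) + (-27 - 3) = 8125 - 30 = 8095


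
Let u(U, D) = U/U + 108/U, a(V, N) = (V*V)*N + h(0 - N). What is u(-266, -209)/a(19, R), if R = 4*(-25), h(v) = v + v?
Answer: -79/4774700 ≈ -1.6546e-5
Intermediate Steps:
h(v) = 2*v
R = -100
a(V, N) = -2*N + N*V² (a(V, N) = (V*V)*N + 2*(0 - N) = V²*N + 2*(-N) = N*V² - 2*N = -2*N + N*V²)
u(U, D) = 1 + 108/U
u(-266, -209)/a(19, R) = ((108 - 266)/(-266))/((-100*(-2 + 19²))) = (-1/266*(-158))/((-100*(-2 + 361))) = 79/(133*((-100*359))) = (79/133)/(-35900) = (79/133)*(-1/35900) = -79/4774700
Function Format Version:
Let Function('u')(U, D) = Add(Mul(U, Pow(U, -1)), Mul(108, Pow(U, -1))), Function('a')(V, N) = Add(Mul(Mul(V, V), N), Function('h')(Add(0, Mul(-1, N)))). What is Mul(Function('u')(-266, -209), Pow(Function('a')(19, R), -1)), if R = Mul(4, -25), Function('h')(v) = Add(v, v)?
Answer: Rational(-79, 4774700) ≈ -1.6546e-5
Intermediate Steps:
Function('h')(v) = Mul(2, v)
R = -100
Function('a')(V, N) = Add(Mul(-2, N), Mul(N, Pow(V, 2))) (Function('a')(V, N) = Add(Mul(Mul(V, V), N), Mul(2, Add(0, Mul(-1, N)))) = Add(Mul(Pow(V, 2), N), Mul(2, Mul(-1, N))) = Add(Mul(N, Pow(V, 2)), Mul(-2, N)) = Add(Mul(-2, N), Mul(N, Pow(V, 2))))
Function('u')(U, D) = Add(1, Mul(108, Pow(U, -1)))
Mul(Function('u')(-266, -209), Pow(Function('a')(19, R), -1)) = Mul(Mul(Pow(-266, -1), Add(108, -266)), Pow(Mul(-100, Add(-2, Pow(19, 2))), -1)) = Mul(Mul(Rational(-1, 266), -158), Pow(Mul(-100, Add(-2, 361)), -1)) = Mul(Rational(79, 133), Pow(Mul(-100, 359), -1)) = Mul(Rational(79, 133), Pow(-35900, -1)) = Mul(Rational(79, 133), Rational(-1, 35900)) = Rational(-79, 4774700)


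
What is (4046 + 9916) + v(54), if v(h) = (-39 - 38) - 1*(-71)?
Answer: 13956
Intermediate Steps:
v(h) = -6 (v(h) = -77 + 71 = -6)
(4046 + 9916) + v(54) = (4046 + 9916) - 6 = 13962 - 6 = 13956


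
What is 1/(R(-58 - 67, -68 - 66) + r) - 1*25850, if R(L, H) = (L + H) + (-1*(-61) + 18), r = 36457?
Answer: -937760449/36277 ≈ -25850.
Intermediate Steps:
R(L, H) = 79 + H + L (R(L, H) = (H + L) + (61 + 18) = (H + L) + 79 = 79 + H + L)
1/(R(-58 - 67, -68 - 66) + r) - 1*25850 = 1/((79 + (-68 - 66) + (-58 - 67)) + 36457) - 1*25850 = 1/((79 - 134 - 125) + 36457) - 25850 = 1/(-180 + 36457) - 25850 = 1/36277 - 25850 = -937760449/36277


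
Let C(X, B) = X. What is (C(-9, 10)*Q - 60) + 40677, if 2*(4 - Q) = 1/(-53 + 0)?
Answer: 4301577/106 ≈ 40581.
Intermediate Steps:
Q = 425/106 (Q = 4 - 1/(2*(-53 + 0)) = 4 - ½/(-53) = 4 - ½*(-1/53) = 4 + 1/106 = 425/106 ≈ 4.0094)
(C(-9, 10)*Q - 60) + 40677 = (-9*425/106 - 60) + 40677 = (-3825/106 - 60) + 40677 = -10185/106 + 40677 = 4301577/106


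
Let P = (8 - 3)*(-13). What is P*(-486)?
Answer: 31590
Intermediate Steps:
P = -65 (P = 5*(-13) = -65)
P*(-486) = -65*(-486) = 31590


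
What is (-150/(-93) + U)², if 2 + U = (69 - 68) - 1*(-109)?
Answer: 11546404/961 ≈ 12015.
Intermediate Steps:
U = 108 (U = -2 + ((69 - 68) - 1*(-109)) = -2 + (1 + 109) = -2 + 110 = 108)
(-150/(-93) + U)² = (-150/(-93) + 108)² = (-150*(-1/93) + 108)² = (50/31 + 108)² = (3398/31)² = 11546404/961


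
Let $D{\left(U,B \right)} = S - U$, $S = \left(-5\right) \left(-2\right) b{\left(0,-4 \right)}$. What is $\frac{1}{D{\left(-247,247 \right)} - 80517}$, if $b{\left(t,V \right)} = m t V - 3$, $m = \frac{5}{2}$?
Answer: $- \frac{1}{80300} \approx -1.2453 \cdot 10^{-5}$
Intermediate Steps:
$m = \frac{5}{2}$ ($m = 5 \cdot \frac{1}{2} = \frac{5}{2} \approx 2.5$)
$b{\left(t,V \right)} = -3 + \frac{5 V t}{2}$ ($b{\left(t,V \right)} = \frac{5 t}{2} V - 3 = \frac{5 V t}{2} - 3 = -3 + \frac{5 V t}{2}$)
$S = -30$ ($S = \left(-5\right) \left(-2\right) \left(-3 + \frac{5}{2} \left(-4\right) 0\right) = 10 \left(-3 + 0\right) = 10 \left(-3\right) = -30$)
$D{\left(U,B \right)} = -30 - U$
$\frac{1}{D{\left(-247,247 \right)} - 80517} = \frac{1}{\left(-30 - -247\right) - 80517} = \frac{1}{\left(-30 + 247\right) - 80517} = \frac{1}{217 - 80517} = \frac{1}{-80300} = - \frac{1}{80300}$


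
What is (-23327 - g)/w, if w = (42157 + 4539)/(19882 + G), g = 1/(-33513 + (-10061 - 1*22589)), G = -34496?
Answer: 2819377270025/386193431 ≈ 7300.4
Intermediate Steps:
g = -1/66163 (g = 1/(-33513 + (-10061 - 22589)) = 1/(-33513 - 32650) = 1/(-66163) = -1/66163 ≈ -1.5114e-5)
w = -23348/7307 (w = (42157 + 4539)/(19882 - 34496) = 46696/(-14614) = 46696*(-1/14614) = -23348/7307 ≈ -3.1953)
(-23327 - g)/w = (-23327 - 1*(-1/66163))/(-23348/7307) = (-23327 + 1/66163)*(-7307/23348) = -1543384300/66163*(-7307/23348) = 2819377270025/386193431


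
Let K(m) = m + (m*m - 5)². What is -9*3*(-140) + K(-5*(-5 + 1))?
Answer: 159825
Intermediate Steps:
K(m) = m + (-5 + m²)² (K(m) = m + (m² - 5)² = m + (-5 + m²)²)
-9*3*(-140) + K(-5*(-5 + 1)) = -9*3*(-140) + (-5*(-5 + 1) + (-5 + (-5*(-5 + 1))²)²) = -27*(-140) + (-5*(-4) + (-5 + (-5*(-4))²)²) = 3780 + (20 + (-5 + 20²)²) = 3780 + (20 + (-5 + 400)²) = 3780 + (20 + 395²) = 3780 + (20 + 156025) = 3780 + 156045 = 159825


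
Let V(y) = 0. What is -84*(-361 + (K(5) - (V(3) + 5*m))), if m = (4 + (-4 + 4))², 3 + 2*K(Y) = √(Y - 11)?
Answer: 37170 - 42*I*√6 ≈ 37170.0 - 102.88*I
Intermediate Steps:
K(Y) = -3/2 + √(-11 + Y)/2 (K(Y) = -3/2 + √(Y - 11)/2 = -3/2 + √(-11 + Y)/2)
m = 16 (m = (4 + 0)² = 4² = 16)
-84*(-361 + (K(5) - (V(3) + 5*m))) = -84*(-361 + ((-3/2 + √(-11 + 5)/2) - (0 + 5*16))) = -84*(-361 + ((-3/2 + √(-6)/2) - (0 + 80))) = -84*(-361 + ((-3/2 + (I*√6)/2) - 1*80)) = -84*(-361 + ((-3/2 + I*√6/2) - 80)) = -84*(-361 + (-163/2 + I*√6/2)) = -84*(-885/2 + I*√6/2) = 37170 - 42*I*√6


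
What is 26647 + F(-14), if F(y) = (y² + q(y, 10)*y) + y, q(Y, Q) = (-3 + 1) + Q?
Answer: 26717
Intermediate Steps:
q(Y, Q) = -2 + Q
F(y) = y² + 9*y (F(y) = (y² + (-2 + 10)*y) + y = (y² + 8*y) + y = y² + 9*y)
26647 + F(-14) = 26647 - 14*(9 - 14) = 26647 - 14*(-5) = 26647 + 70 = 26717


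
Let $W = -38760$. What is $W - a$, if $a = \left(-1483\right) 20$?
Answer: $-9100$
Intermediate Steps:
$a = -29660$
$W - a = -38760 - -29660 = -38760 + 29660 = -9100$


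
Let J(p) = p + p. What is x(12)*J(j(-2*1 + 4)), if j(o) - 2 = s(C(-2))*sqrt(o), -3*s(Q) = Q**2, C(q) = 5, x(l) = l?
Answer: 48 - 200*sqrt(2) ≈ -234.84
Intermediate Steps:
s(Q) = -Q**2/3
j(o) = 2 - 25*sqrt(o)/3 (j(o) = 2 + (-1/3*5**2)*sqrt(o) = 2 + (-1/3*25)*sqrt(o) = 2 - 25*sqrt(o)/3)
J(p) = 2*p
x(12)*J(j(-2*1 + 4)) = 12*(2*(2 - 25*sqrt(-2*1 + 4)/3)) = 12*(2*(2 - 25*sqrt(-2 + 4)/3)) = 12*(2*(2 - 25*sqrt(2)/3)) = 12*(4 - 50*sqrt(2)/3) = 48 - 200*sqrt(2)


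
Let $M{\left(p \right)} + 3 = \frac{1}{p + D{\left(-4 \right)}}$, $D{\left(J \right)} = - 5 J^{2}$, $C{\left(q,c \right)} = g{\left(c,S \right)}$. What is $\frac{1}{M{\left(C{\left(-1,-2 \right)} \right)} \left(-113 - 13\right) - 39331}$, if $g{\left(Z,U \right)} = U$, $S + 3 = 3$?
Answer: $- \frac{40}{1558057} \approx -2.5673 \cdot 10^{-5}$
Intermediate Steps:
$S = 0$ ($S = -3 + 3 = 0$)
$C{\left(q,c \right)} = 0$
$M{\left(p \right)} = -3 + \frac{1}{-80 + p}$ ($M{\left(p \right)} = -3 + \frac{1}{p - 5 \left(-4\right)^{2}} = -3 + \frac{1}{p - 80} = -3 + \frac{1}{-80 + p}$)
$\frac{1}{M{\left(C{\left(-1,-2 \right)} \right)} \left(-113 - 13\right) - 39331} = \frac{1}{\frac{241 - 0}{-80 + 0} \left(-113 - 13\right) - 39331} = \frac{1}{\frac{241 + 0}{-80} \left(-126\right) - 39331} = \frac{1}{\left(- \frac{1}{80}\right) 241 \left(-126\right) - 39331} = \frac{1}{\left(- \frac{241}{80}\right) \left(-126\right) - 39331} = \frac{1}{\frac{15183}{40} - 39331} = \frac{1}{- \frac{1558057}{40}} = - \frac{40}{1558057}$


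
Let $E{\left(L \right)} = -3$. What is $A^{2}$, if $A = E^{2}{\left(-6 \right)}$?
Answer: $81$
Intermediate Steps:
$A = 9$ ($A = \left(-3\right)^{2} = 9$)
$A^{2} = 9^{2} = 81$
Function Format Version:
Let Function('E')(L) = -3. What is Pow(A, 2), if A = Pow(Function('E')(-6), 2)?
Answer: 81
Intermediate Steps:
A = 9 (A = Pow(-3, 2) = 9)
Pow(A, 2) = Pow(9, 2) = 81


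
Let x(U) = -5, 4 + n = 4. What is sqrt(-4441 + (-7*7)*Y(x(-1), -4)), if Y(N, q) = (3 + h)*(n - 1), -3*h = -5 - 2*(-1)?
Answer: I*sqrt(4245) ≈ 65.154*I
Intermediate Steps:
n = 0 (n = -4 + 4 = 0)
h = 1 (h = -(-5 - 2*(-1))/3 = -(-5 + 2)/3 = -1/3*(-3) = 1)
Y(N, q) = -4 (Y(N, q) = (3 + 1)*(0 - 1) = 4*(-1) = -4)
sqrt(-4441 + (-7*7)*Y(x(-1), -4)) = sqrt(-4441 - 7*7*(-4)) = sqrt(-4441 - 49*(-4)) = sqrt(-4441 + 196) = sqrt(-4245) = I*sqrt(4245)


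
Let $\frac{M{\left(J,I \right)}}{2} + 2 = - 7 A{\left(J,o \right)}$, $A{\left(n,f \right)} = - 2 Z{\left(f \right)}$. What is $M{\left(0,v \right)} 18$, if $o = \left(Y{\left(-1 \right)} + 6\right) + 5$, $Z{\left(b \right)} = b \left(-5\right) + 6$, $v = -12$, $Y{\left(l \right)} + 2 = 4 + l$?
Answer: $-27288$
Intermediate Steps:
$Y{\left(l \right)} = 2 + l$ ($Y{\left(l \right)} = -2 + \left(4 + l\right) = 2 + l$)
$Z{\left(b \right)} = 6 - 5 b$ ($Z{\left(b \right)} = - 5 b + 6 = 6 - 5 b$)
$o = 12$ ($o = \left(\left(2 - 1\right) + 6\right) + 5 = \left(1 + 6\right) + 5 = 7 + 5 = 12$)
$A{\left(n,f \right)} = -12 + 10 f$ ($A{\left(n,f \right)} = - 2 \left(6 - 5 f\right) = -12 + 10 f$)
$M{\left(J,I \right)} = -1516$ ($M{\left(J,I \right)} = -4 + 2 \left(- 7 \left(-12 + 10 \cdot 12\right)\right) = -4 + 2 \left(- 7 \left(-12 + 120\right)\right) = -4 + 2 \left(\left(-7\right) 108\right) = -4 + 2 \left(-756\right) = -4 - 1512 = -1516$)
$M{\left(0,v \right)} 18 = \left(-1516\right) 18 = -27288$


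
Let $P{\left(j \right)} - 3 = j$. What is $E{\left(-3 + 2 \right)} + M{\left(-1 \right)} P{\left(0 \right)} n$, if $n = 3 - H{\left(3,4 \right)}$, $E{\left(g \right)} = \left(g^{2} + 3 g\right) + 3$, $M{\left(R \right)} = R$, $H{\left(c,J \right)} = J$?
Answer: $4$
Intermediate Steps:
$P{\left(j \right)} = 3 + j$
$E{\left(g \right)} = 3 + g^{2} + 3 g$
$n = -1$ ($n = 3 - 4 = -1$)
$E{\left(-3 + 2 \right)} + M{\left(-1 \right)} P{\left(0 \right)} n = \left(3 + \left(-3 + 2\right)^{2} + 3 \left(-3 + 2\right)\right) - \left(3 + 0\right) \left(-1\right) = \left(3 + \left(-1\right)^{2} + 3 \left(-1\right)\right) - 3 \left(-1\right) = \left(3 + 1 - 3\right) - -3 = 1 + 3 = 4$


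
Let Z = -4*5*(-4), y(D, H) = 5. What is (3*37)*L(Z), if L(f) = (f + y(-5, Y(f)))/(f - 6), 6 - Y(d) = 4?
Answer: 255/2 ≈ 127.50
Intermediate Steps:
Y(d) = 2 (Y(d) = 6 - 1*4 = 6 - 4 = 2)
Z = 80 (Z = -20*(-4) = 80)
L(f) = (5 + f)/(-6 + f) (L(f) = (f + 5)/(f - 6) = (5 + f)/(-6 + f))
(3*37)*L(Z) = (3*37)*((5 + 80)/(-6 + 80)) = 111*(85/74) = 255/2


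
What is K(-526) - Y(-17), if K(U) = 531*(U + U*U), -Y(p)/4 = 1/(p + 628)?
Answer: 89594382154/611 ≈ 1.4664e+8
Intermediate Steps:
Y(p) = -4/(628 + p) (Y(p) = -4/(p + 628) = -4/(628 + p))
K(U) = 531*U + 531*U**2 (K(U) = 531*(U + U**2) = 531*U + 531*U**2)
K(-526) - Y(-17) = 531*(-526)*(1 - 526) - (-4)/(628 - 17) = 531*(-526)*(-525) - (-4)/611 = 146635650 - (-4)/611 = 146635650 - 1*(-4/611) = 146635650 + 4/611 = 89594382154/611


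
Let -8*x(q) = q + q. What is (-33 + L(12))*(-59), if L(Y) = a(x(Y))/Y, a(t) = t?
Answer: 7847/4 ≈ 1961.8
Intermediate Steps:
x(q) = -q/4 (x(q) = -(q + q)/8 = -q/4)
L(Y) = -¼ (L(Y) = (-Y/4)/Y = -¼)
(-33 + L(12))*(-59) = (-33 - ¼)*(-59) = -133/4*(-59) = 7847/4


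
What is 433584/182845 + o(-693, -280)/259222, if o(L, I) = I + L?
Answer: 112216603463/47397446590 ≈ 2.3676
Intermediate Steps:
433584/182845 + o(-693, -280)/259222 = 433584/182845 + (-280 - 693)/259222 = 433584*(1/182845) - 973*1/259222 = 433584/182845 - 973/259222 = 112216603463/47397446590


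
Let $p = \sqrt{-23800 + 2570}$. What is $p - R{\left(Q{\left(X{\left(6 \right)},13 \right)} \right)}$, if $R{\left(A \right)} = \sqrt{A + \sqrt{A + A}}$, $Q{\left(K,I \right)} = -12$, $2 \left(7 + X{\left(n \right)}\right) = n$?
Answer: $- \sqrt{-12 + 2 i \sqrt{6}} + i \sqrt{21230} \approx -0.69335 + 142.17 i$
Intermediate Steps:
$X{\left(n \right)} = -7 + \frac{n}{2}$
$R{\left(A \right)} = \sqrt{A + \sqrt{2} \sqrt{A}}$ ($R{\left(A \right)} = \sqrt{A + \sqrt{2 A}} = \sqrt{A + \sqrt{2} \sqrt{A}}$)
$p = i \sqrt{21230}$ ($p = \sqrt{-21230} = i \sqrt{21230} \approx 145.71 i$)
$p - R{\left(Q{\left(X{\left(6 \right)},13 \right)} \right)} = i \sqrt{21230} - \sqrt{-12 + \sqrt{2} \sqrt{-12}} = i \sqrt{21230} - \sqrt{-12 + \sqrt{2} \cdot 2 i \sqrt{3}} = i \sqrt{21230} - \sqrt{-12 + 2 i \sqrt{6}} = - \sqrt{-12 + 2 i \sqrt{6}} + i \sqrt{21230}$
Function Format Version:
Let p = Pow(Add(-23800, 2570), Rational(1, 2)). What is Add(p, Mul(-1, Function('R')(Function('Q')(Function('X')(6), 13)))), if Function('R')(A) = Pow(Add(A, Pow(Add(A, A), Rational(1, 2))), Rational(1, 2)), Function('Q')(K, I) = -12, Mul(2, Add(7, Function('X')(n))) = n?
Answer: Add(Mul(-1, Pow(Add(-12, Mul(2, I, Pow(6, Rational(1, 2)))), Rational(1, 2))), Mul(I, Pow(21230, Rational(1, 2)))) ≈ Add(-0.69335, Mul(142.17, I))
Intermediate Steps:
Function('X')(n) = Add(-7, Mul(Rational(1, 2), n))
Function('R')(A) = Pow(Add(A, Mul(Pow(2, Rational(1, 2)), Pow(A, Rational(1, 2)))), Rational(1, 2)) (Function('R')(A) = Pow(Add(A, Pow(Mul(2, A), Rational(1, 2))), Rational(1, 2)) = Pow(Add(A, Mul(Pow(2, Rational(1, 2)), Pow(A, Rational(1, 2)))), Rational(1, 2)))
p = Mul(I, Pow(21230, Rational(1, 2))) (p = Pow(-21230, Rational(1, 2)) = Mul(I, Pow(21230, Rational(1, 2))) ≈ Mul(145.71, I))
Add(p, Mul(-1, Function('R')(Function('Q')(Function('X')(6), 13)))) = Add(Mul(I, Pow(21230, Rational(1, 2))), Mul(-1, Pow(Add(-12, Mul(Pow(2, Rational(1, 2)), Pow(-12, Rational(1, 2)))), Rational(1, 2)))) = Add(Mul(I, Pow(21230, Rational(1, 2))), Mul(-1, Pow(Add(-12, Mul(Pow(2, Rational(1, 2)), Mul(2, I, Pow(3, Rational(1, 2))))), Rational(1, 2)))) = Add(Mul(I, Pow(21230, Rational(1, 2))), Mul(-1, Pow(Add(-12, Mul(2, I, Pow(6, Rational(1, 2)))), Rational(1, 2)))) = Add(Mul(-1, Pow(Add(-12, Mul(2, I, Pow(6, Rational(1, 2)))), Rational(1, 2))), Mul(I, Pow(21230, Rational(1, 2))))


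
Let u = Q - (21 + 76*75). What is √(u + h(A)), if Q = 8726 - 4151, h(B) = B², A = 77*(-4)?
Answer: √93718 ≈ 306.13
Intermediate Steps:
A = -308
Q = 4575
u = -1146 (u = 4575 - (21 + 76*75) = 4575 - (21 + 5700) = 4575 - 1*5721 = 4575 - 5721 = -1146)
√(u + h(A)) = √(-1146 + (-308)²) = √(-1146 + 94864) = √93718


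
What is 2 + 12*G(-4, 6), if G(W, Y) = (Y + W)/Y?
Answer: 6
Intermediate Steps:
G(W, Y) = (W + Y)/Y
2 + 12*G(-4, 6) = 2 + 12*((-4 + 6)/6) = 2 + 12*((⅙)*2) = 2 + 12*(⅓) = 2 + 4 = 6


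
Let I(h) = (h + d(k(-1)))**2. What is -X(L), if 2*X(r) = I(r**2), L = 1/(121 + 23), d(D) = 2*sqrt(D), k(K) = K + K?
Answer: 3439853567/859963392 - I*sqrt(2)/10368 ≈ 4.0 - 0.0001364*I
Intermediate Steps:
k(K) = 2*K
L = 1/144 ≈ 0.0069444
I(h) = (h + 2*I*sqrt(2))**2 (I(h) = (h + 2*sqrt(2*(-1)))**2 = (h + 2*sqrt(-2))**2 = (h + 2*(I*sqrt(2)))**2 = (h + 2*I*sqrt(2))**2)
X(r) = (r**2 + 2*I*sqrt(2))**2/2
-X(L) = -((1/144)**2 + 2*I*sqrt(2))**2/2 = -(1/20736 + 2*I*sqrt(2))**2/2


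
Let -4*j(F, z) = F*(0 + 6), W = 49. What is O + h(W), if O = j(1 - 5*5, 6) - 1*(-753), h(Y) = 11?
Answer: 800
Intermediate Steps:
j(F, z) = -3*F/2 (j(F, z) = -F*(0 + 6)/4 = -F*6/4 = -3*F/2)
O = 789 (O = -3*(1 - 5*5)/2 - 1*(-753) = -3*(1 - 25)/2 + 753 = -3/2*(-24) + 753 = 36 + 753 = 789)
O + h(W) = 789 + 11 = 800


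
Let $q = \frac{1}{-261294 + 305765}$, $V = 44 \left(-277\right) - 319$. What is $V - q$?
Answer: $- \frac{556198798}{44471} \approx -12507.0$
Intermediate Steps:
$V = -12507$ ($V = -12188 - 319 = -12507$)
$q = \frac{1}{44471} \approx 2.2487 \cdot 10^{-5}$
$V - q = -12507 - \frac{1}{44471} = - \frac{556198798}{44471}$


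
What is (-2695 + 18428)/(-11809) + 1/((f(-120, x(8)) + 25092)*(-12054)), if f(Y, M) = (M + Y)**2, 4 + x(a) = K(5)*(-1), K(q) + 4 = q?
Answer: -157587738247/118283455038 ≈ -1.3323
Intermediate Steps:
K(q) = -4 + q
x(a) = -5 (x(a) = -4 + (-4 + 5)*(-1) = -4 + 1*(-1) = -4 - 1 = -5)
(-2695 + 18428)/(-11809) + 1/((f(-120, x(8)) + 25092)*(-12054)) = (-2695 + 18428)/(-11809) + 1/(((-5 - 120)**2 + 25092)*(-12054)) = 15733*(-1/11809) - 1/12054/((-125)**2 + 25092) = -15733/11809 - 1/12054/(15625 + 25092) = -15733/11809 - 1/12054/40717 = -15733/11809 + (1/40717)*(-1/12054) = -15733/11809 - 1/490802718 = -157587738247/118283455038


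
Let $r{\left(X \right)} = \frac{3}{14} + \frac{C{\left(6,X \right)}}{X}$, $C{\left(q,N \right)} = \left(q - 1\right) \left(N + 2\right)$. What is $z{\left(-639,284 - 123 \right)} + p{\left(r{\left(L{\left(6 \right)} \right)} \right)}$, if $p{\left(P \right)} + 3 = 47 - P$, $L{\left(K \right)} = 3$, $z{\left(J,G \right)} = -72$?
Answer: $- \frac{1535}{42} \approx -36.548$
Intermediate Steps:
$C{\left(q,N \right)} = \left(-1 + q\right) \left(2 + N\right)$
$r{\left(X \right)} = \frac{3}{14} + \frac{10 + 5 X}{X}$ ($r{\left(X \right)} = \frac{3}{14} + \frac{-2 - X + 2 \cdot 6 + X 6}{X} = 3 \cdot \frac{1}{14} + \frac{-2 - X + 12 + 6 X}{X} = \frac{3}{14} + \frac{10 + 5 X}{X}$)
$p{\left(P \right)} = 44 - P$ ($p{\left(P \right)} = -3 - \left(-47 + P\right) = 44 - P$)
$z{\left(-639,284 - 123 \right)} + p{\left(r{\left(L{\left(6 \right)} \right)} \right)} = -72 + \left(44 - \left(\frac{73}{14} + \frac{10}{3}\right)\right) = -72 + \left(44 - \frac{359}{42}\right) = -72 + \frac{1489}{42} = - \frac{1535}{42}$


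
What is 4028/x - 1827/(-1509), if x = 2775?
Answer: 3716059/1395825 ≈ 2.6623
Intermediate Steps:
4028/x - 1827/(-1509) = 4028/2775 - 1827/(-1509) = 4028*(1/2775) - 1827*(-1/1509) = 4028/2775 + 609/503 = 3716059/1395825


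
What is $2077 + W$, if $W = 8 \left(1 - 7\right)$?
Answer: $2029$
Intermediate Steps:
$W = -48$ ($W = 8 \left(-6\right) = -48$)
$2077 + W = 2077 - 48 = 2029$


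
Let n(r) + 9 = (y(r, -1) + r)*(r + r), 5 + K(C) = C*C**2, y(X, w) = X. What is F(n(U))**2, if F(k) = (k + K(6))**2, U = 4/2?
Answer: 2258530576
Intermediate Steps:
U = 2 (U = 4*(1/2) = 2)
K(C) = -5 + C**3 (K(C) = -5 + C*C**2 = -5 + C**3)
n(r) = -9 + 4*r**2 (n(r) = -9 + (r + r)*(r + r) = -9 + (2*r)*(2*r) = -9 + 4*r**2)
F(k) = (211 + k)**2 (F(k) = (k + (-5 + 6**3))**2 = (k + (-5 + 216))**2 = (k + 211)**2 = (211 + k)**2)
F(n(U))**2 = ((211 + (-9 + 4*2**2))**2)**2 = ((211 + (-9 + 4*4))**2)**2 = ((211 + (-9 + 16))**2)**2 = ((211 + 7)**2)**2 = (218**2)**2 = 47524**2 = 2258530576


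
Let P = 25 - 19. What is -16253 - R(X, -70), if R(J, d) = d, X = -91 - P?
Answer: -16183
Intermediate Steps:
P = 6
X = -97 (X = -91 - 1*6 = -91 - 6 = -97)
-16253 - R(X, -70) = -16253 - 1*(-70) = -16253 + 70 = -16183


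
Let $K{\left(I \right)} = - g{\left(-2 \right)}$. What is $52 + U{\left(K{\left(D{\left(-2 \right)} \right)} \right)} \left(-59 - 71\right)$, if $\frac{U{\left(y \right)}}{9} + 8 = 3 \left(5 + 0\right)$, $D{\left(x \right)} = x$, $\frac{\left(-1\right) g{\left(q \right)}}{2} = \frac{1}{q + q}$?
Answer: $-8138$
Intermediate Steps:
$g{\left(q \right)} = - \frac{1}{q}$ ($g{\left(q \right)} = - \frac{2}{q + q} = - \frac{2}{2 q} = - 2 \frac{1}{2 q} = - \frac{1}{q}$)
$K{\left(I \right)} = - \frac{1}{2}$ ($K{\left(I \right)} = - \frac{-1}{-2} = - \frac{\left(-1\right) \left(-1\right)}{2} = \left(-1\right) \frac{1}{2} = - \frac{1}{2}$)
$U{\left(y \right)} = 63$ ($U{\left(y \right)} = -72 + 9 \cdot 3 \left(5 + 0\right) = -72 + 9 \cdot 3 \cdot 5 = -72 + 9 \cdot 15 = -72 + 135 = 63$)
$52 + U{\left(K{\left(D{\left(-2 \right)} \right)} \right)} \left(-59 - 71\right) = 52 + 63 \left(-59 - 71\right) = 52 + 63 \left(-130\right) = 52 - 8190 = -8138$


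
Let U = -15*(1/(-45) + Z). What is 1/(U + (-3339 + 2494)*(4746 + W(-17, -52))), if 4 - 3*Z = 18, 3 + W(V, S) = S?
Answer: -3/11891474 ≈ -2.5228e-7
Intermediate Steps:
W(V, S) = -3 + S
Z = -14/3 (Z = 4/3 - ⅓*18 = 4/3 - 6 = -14/3 ≈ -4.6667)
U = 211/3 (U = -15*(1/(-45) - 14/3) = -15*(-1/45 - 14/3) = -15*(-211/45) = 211/3 ≈ 70.333)
1/(U + (-3339 + 2494)*(4746 + W(-17, -52))) = 1/(211/3 + (-3339 + 2494)*(4746 + (-3 - 52))) = 1/(211/3 - 845*(4746 - 55)) = 1/(211/3 - 845*4691) = 1/(211/3 - 3963895) = 1/(-11891474/3) = -3/11891474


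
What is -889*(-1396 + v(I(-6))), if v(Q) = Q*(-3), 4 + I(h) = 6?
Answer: 1246378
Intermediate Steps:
I(h) = 2 (I(h) = -4 + 6 = 2)
v(Q) = -3*Q
-889*(-1396 + v(I(-6))) = -889*(-1396 - 3*2) = -889*(-1396 - 6) = -889*(-1402) = 1246378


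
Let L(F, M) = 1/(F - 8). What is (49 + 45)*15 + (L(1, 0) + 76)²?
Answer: 351051/49 ≈ 7164.3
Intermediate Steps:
L(F, M) = 1/(-8 + F)
(49 + 45)*15 + (L(1, 0) + 76)² = (49 + 45)*15 + (1/(-8 + 1) + 76)² = 94*15 + (1/(-7) + 76)² = 1410 + (-⅐ + 76)² = 1410 + (531/7)² = 1410 + 281961/49 = 351051/49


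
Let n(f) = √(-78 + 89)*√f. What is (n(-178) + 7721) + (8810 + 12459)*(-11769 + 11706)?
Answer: -1332226 + I*√1958 ≈ -1.3322e+6 + 44.249*I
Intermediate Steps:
n(f) = √11*√f
(n(-178) + 7721) + (8810 + 12459)*(-11769 + 11706) = (√11*√(-178) + 7721) + (8810 + 12459)*(-11769 + 11706) = (√11*(I*√178) + 7721) + 21269*(-63) = (I*√1958 + 7721) - 1339947 = (7721 + I*√1958) - 1339947 = -1332226 + I*√1958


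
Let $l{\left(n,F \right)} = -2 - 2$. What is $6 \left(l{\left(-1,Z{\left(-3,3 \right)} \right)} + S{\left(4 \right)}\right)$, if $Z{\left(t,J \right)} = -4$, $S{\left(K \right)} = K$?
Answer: $0$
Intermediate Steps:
$l{\left(n,F \right)} = -4$ ($l{\left(n,F \right)} = -2 - 2 = -4$)
$6 \left(l{\left(-1,Z{\left(-3,3 \right)} \right)} + S{\left(4 \right)}\right) = 6 \left(-4 + 4\right) = 6 \cdot 0 = 0$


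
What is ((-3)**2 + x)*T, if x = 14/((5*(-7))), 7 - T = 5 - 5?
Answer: 301/5 ≈ 60.200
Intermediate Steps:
T = 7 (T = 7 - (5 - 5) = 7 - 1*0 = 7 + 0 = 7)
x = -2/5 (x = 14/(-35) = 14*(-1/35) = -2/5 ≈ -0.40000)
((-3)**2 + x)*T = ((-3)**2 - 2/5)*7 = (9 - 2/5)*7 = (43/5)*7 = 301/5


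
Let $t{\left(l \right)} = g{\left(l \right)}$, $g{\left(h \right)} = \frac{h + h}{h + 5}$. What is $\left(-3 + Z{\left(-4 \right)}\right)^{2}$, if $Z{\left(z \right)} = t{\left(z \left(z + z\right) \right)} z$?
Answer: $\frac{134689}{1369} \approx 98.385$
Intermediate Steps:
$g{\left(h \right)} = \frac{2 h}{5 + h}$
$t{\left(l \right)} = \frac{2 l}{5 + l}$
$Z{\left(z \right)} = \frac{4 z^{3}}{5 + 2 z^{2}}$ ($Z{\left(z \right)} = \frac{2 z \left(z + z\right)}{5 + z \left(z + z\right)} z = \frac{2 z 2 z}{5 + z 2 z} z = \frac{2 \cdot 2 z^{2}}{5 + 2 z^{2}} z = \frac{4 z^{2}}{5 + 2 z^{2}} z = \frac{4 z^{3}}{5 + 2 z^{2}}$)
$\left(-3 + Z{\left(-4 \right)}\right)^{2} = \left(-3 + \frac{4 \left(-4\right)^{3}}{5 + 2 \left(-4\right)^{2}}\right)^{2} = \left(-3 + 4 \left(-64\right) \frac{1}{5 + 2 \cdot 16}\right)^{2} = \left(-3 + 4 \left(-64\right) \frac{1}{5 + 32}\right)^{2} = \left(-3 + 4 \left(-64\right) \frac{1}{37}\right)^{2} = \left(-3 - \frac{256}{37}\right)^{2} = \left(- \frac{367}{37}\right)^{2} = \frac{134689}{1369}$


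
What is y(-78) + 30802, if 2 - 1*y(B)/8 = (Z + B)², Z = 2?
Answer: -15390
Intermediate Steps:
y(B) = 16 - 8*(2 + B)²
y(-78) + 30802 = (16 - 8*(2 - 78)²) + 30802 = (16 - 8*(-76)²) + 30802 = (16 - 8*5776) + 30802 = (16 - 46208) + 30802 = -46192 + 30802 = -15390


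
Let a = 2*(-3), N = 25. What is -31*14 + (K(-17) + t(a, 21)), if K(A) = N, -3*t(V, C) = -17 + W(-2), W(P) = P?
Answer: -1208/3 ≈ -402.67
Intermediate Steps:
a = -6
t(V, C) = 19/3 (t(V, C) = -(-17 - 2)/3 = -1/3*(-19) = 19/3)
K(A) = 25
-31*14 + (K(-17) + t(a, 21)) = -31*14 + (25 + 19/3) = -434 + 94/3 = -1208/3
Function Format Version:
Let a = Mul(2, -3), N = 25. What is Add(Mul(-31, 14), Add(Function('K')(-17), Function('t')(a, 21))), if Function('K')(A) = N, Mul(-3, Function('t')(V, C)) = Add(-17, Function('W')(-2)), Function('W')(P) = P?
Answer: Rational(-1208, 3) ≈ -402.67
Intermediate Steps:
a = -6
Function('t')(V, C) = Rational(19, 3) (Function('t')(V, C) = Mul(Rational(-1, 3), Add(-17, -2)) = Mul(Rational(-1, 3), -19) = Rational(19, 3))
Function('K')(A) = 25
Add(Mul(-31, 14), Add(Function('K')(-17), Function('t')(a, 21))) = Add(Mul(-31, 14), Add(25, Rational(19, 3))) = Add(-434, Rational(94, 3)) = Rational(-1208, 3)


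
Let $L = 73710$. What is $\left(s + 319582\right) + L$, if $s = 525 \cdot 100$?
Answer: $445792$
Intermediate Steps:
$s = 52500$
$\left(s + 319582\right) + L = \left(52500 + 319582\right) + 73710 = 372082 + 73710 = 445792$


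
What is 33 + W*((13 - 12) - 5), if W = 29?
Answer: -83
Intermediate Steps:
33 + W*((13 - 12) - 5) = 33 + 29*((13 - 12) - 5) = 33 + 29*(1 - 5) = 33 + 29*(-4) = 33 - 116 = -83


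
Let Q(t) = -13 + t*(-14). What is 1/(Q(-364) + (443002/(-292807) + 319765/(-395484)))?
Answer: 115800483588/588345028444481 ≈ 0.00019682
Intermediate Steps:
Q(t) = -13 - 14*t
1/(Q(-364) + (443002/(-292807) + 319765/(-395484))) = 1/((-13 - 14*(-364)) + (443002/(-292807) + 319765/(-395484))) = 1/((-13 + 5096) + (443002*(-1/292807) + 319765*(-1/395484))) = 1/(5083 + (-443002/292807 - 319765/395484)) = 1/(5083 - 268829633323/115800483588) = 1/(588345028444481/115800483588) = 115800483588/588345028444481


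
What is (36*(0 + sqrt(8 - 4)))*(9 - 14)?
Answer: -360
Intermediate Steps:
(36*(0 + sqrt(8 - 4)))*(9 - 14) = (36*(0 + sqrt(4)))*(-5) = (36*(0 + 2))*(-5) = (36*2)*(-5) = 72*(-5) = -360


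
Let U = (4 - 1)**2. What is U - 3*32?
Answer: -87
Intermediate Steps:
U = 9 (U = 3**2 = 9)
U - 3*32 = 9 - 3*32 = 9 - 96 = -87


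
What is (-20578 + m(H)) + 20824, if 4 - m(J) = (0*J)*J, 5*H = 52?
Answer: 250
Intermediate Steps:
H = 52/5 (H = (⅕)*52 = 52/5 ≈ 10.400)
m(J) = 4 (m(J) = 4 - 0*J*J = 4 - 0*J = 4 - 1*0 = 4 + 0 = 4)
(-20578 + m(H)) + 20824 = (-20578 + 4) + 20824 = -20574 + 20824 = 250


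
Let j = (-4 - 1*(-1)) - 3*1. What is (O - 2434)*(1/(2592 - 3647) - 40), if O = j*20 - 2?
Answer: 107865756/1055 ≈ 1.0224e+5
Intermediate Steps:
j = -6 (j = (-4 + 1) - 3 = -3 - 3 = -6)
O = -122 (O = -6*20 - 2 = -120 - 2 = -122)
(O - 2434)*(1/(2592 - 3647) - 40) = (-122 - 2434)*(1/(2592 - 3647) - 40) = -2556*(1/(-1055) - 40) = -2556*(-1/1055 - 40) = -2556*(-42201/1055) = 107865756/1055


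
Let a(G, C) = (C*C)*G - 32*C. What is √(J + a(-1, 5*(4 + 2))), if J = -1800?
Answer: 2*I*√915 ≈ 60.498*I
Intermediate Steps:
a(G, C) = -32*C + G*C² (a(G, C) = C²*G - 32*C = G*C² - 32*C = -32*C + G*C²)
√(J + a(-1, 5*(4 + 2))) = √(-1800 + (5*(4 + 2))*(-32 + (5*(4 + 2))*(-1))) = √(-1800 + (5*6)*(-32 + (5*6)*(-1))) = √(-1800 + 30*(-32 + 30*(-1))) = √(-1800 + 30*(-32 - 30)) = √(-1800 + 30*(-62)) = √(-1800 - 1860) = √(-3660) = 2*I*√915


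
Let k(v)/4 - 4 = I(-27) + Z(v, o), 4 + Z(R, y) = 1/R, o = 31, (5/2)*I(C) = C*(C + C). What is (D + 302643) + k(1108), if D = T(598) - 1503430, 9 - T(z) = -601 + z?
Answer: -1659842442/1385 ≈ -1.1984e+6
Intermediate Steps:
I(C) = 4*C**2/5 (I(C) = 2*(C*(C + C))/5 = 2*(C*(2*C))/5 = 2*(2*C**2)/5 = 4*C**2/5)
T(z) = 610 - z (T(z) = 9 - (-601 + z) = 9 + (601 - z) = 610 - z)
Z(R, y) = -4 + 1/R
D = -1503418 (D = (610 - 1*598) - 1503430 = (610 - 598) - 1503430 = 12 - 1503430 = -1503418)
k(v) = 11664/5 + 4/v (k(v) = 16 + 4*((4/5)*(-27)**2 + (-4 + 1/v)) = 16 + 4*((4/5)*729 + (-4 + 1/v)) = 16 + 4*(2916/5 + (-4 + 1/v)) = 16 + 4*(2896/5 + 1/v) = 16 + (11584/5 + 4/v) = 11664/5 + 4/v)
(D + 302643) + k(1108) = (-1503418 + 302643) + (11664/5 + 4/1108) = -1200775 + (11664/5 + 4*(1/1108)) = -1200775 + (11664/5 + 1/277) = -1200775 + 3230933/1385 = -1659842442/1385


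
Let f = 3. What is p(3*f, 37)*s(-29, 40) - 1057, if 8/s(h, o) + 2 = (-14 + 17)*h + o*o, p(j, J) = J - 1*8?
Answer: -1596895/1511 ≈ -1056.8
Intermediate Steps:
p(j, J) = -8 + J (p(j, J) = J - 8 = -8 + J)
s(h, o) = 8/(-2 + o**2 + 3*h) (s(h, o) = 8/(-2 + ((-14 + 17)*h + o*o)) = 8/(-2 + (3*h + o**2)) = 8/(-2 + (o**2 + 3*h)) = 8/(-2 + o**2 + 3*h))
p(3*f, 37)*s(-29, 40) - 1057 = (-8 + 37)*(8/(-2 + 40**2 + 3*(-29))) - 1057 = 29*(8/(-2 + 1600 - 87)) - 1057 = 29*(8/1511) - 1057 = 232/1511 - 1057 = -1596895/1511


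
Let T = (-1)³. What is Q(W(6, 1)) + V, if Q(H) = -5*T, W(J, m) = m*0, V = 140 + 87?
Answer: 232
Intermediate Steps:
T = -1
V = 227
W(J, m) = 0
Q(H) = 5 (Q(H) = -5*(-1) = 5)
Q(W(6, 1)) + V = 5 + 227 = 232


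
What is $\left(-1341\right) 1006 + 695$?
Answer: $-1348351$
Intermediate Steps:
$\left(-1341\right) 1006 + 695 = -1349046 + 695 = -1348351$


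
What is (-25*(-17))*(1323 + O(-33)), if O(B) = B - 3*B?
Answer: 590325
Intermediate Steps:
O(B) = -2*B
(-25*(-17))*(1323 + O(-33)) = (-25*(-17))*(1323 - 2*(-33)) = 425*(1323 + 66) = 425*1389 = 590325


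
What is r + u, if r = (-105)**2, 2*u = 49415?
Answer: 71465/2 ≈ 35733.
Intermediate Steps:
u = 49415/2 (u = (1/2)*49415 = 49415/2 ≈ 24708.)
r = 11025
r + u = 11025 + 49415/2 = 71465/2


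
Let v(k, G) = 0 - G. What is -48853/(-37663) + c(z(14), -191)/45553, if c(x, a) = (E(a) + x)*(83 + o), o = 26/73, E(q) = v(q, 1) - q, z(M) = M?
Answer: 209206840177/125243372647 ≈ 1.6704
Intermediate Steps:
v(k, G) = -G
E(q) = -1 - q (E(q) = -1*1 - q = -1 - q)
o = 26/73 (o = 26*(1/73) = 26/73 ≈ 0.35616)
c(x, a) = -6085/73 - 6085*a/73 + 6085*x/73 (c(x, a) = ((-1 - a) + x)*(83 + 26/73) = (-1 + x - a)*(6085/73) = -6085/73 - 6085*a/73 + 6085*x/73)
-48853/(-37663) + c(z(14), -191)/45553 = -48853/(-37663) + (-6085/73 - 6085/73*(-191) + (6085/73)*14)/45553 = -48853*(-1/37663) + (-6085/73 + 1162235/73 + 85190/73)*(1/45553) = 48853/37663 + (1241340/73)*(1/45553) = 48853/37663 + 1241340/3325369 = 209206840177/125243372647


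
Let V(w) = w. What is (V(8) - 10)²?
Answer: 4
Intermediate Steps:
(V(8) - 10)² = (8 - 10)² = (-2)² = 4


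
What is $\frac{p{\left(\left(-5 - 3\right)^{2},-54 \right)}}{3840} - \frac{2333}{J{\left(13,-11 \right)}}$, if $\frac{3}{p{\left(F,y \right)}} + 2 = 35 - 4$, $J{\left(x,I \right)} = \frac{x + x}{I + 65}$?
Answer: $- \frac{2338225907}{482560} \approx -4845.5$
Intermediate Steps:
$J{\left(x,I \right)} = \frac{2 x}{65 + I}$
$p{\left(F,y \right)} = \frac{3}{29}$ ($p{\left(F,y \right)} = \frac{3}{-2 + \left(35 - 4\right)} = \frac{3}{-2 + 31} = \frac{3}{29}$)
$\frac{p{\left(\left(-5 - 3\right)^{2},-54 \right)}}{3840} - \frac{2333}{J{\left(13,-11 \right)}} = \frac{3}{29 \cdot 3840} - \frac{2333}{2 \cdot 13 \frac{1}{65 - 11}} = \frac{3}{29} \cdot \frac{1}{3840} - \frac{2333}{2 \cdot 13 \cdot \frac{1}{54}} = \frac{1}{37120} - \frac{2333}{2 \cdot 13 \cdot \frac{1}{54}} = \frac{1}{37120} - \frac{2333}{\frac{13}{27}} = \frac{1}{37120} - \frac{62991}{13} = - \frac{2338225907}{482560}$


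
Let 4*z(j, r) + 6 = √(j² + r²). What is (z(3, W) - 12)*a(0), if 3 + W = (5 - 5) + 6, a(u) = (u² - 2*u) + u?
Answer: 0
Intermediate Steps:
a(u) = u² - u
W = 3 (W = -3 + ((5 - 5) + 6) = -3 + (0 + 6) = -3 + 6 = 3)
z(j, r) = -3/2 + √(j² + r²)/4
(z(3, W) - 12)*a(0) = ((-3/2 + √(3² + 3²)/4) - 12)*(0*(-1 + 0)) = ((-3/2 + √(9 + 9)/4) - 12)*(0*(-1)) = ((-3/2 + √18/4) - 12)*0 = ((-3/2 + (3*√2)/4) - 12)*0 = ((-3/2 + 3*√2/4) - 12)*0 = (-27/2 + 3*√2/4)*0 = 0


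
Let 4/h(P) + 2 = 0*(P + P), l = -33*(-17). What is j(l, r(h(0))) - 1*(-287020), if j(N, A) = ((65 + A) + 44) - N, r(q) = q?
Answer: 286566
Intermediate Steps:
l = 561
h(P) = -2 (h(P) = 4/(-2 + 0*(P + P)) = 4/(-2 + 0*(2*P)) = 4/(-2 + 0) = 4/(-2) = 4*(-½) = -2)
j(N, A) = 109 + A - N (j(N, A) = (109 + A) - N = 109 + A - N)
j(l, r(h(0))) - 1*(-287020) = (109 - 2 - 1*561) - 1*(-287020) = (109 - 2 - 561) + 287020 = -454 + 287020 = 286566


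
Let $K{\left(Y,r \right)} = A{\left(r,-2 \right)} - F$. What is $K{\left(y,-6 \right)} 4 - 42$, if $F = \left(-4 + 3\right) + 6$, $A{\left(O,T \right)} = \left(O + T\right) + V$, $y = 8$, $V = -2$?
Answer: $-102$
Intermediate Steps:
$A{\left(O,T \right)} = -2 + O + T$ ($A{\left(O,T \right)} = \left(O + T\right) - 2 = -2 + O + T$)
$F = 5$ ($F = -1 + 6 = 5$)
$K{\left(Y,r \right)} = -9 + r$ ($K{\left(Y,r \right)} = \left(-2 + r - 2\right) - 5 = \left(-4 + r\right) - 5 = -9 + r$)
$K{\left(y,-6 \right)} 4 - 42 = \left(-9 - 6\right) 4 - 42 = \left(-15\right) 4 - 42 = -60 - 42 = -102$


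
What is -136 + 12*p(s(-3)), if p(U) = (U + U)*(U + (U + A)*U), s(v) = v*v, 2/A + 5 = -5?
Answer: 94576/5 ≈ 18915.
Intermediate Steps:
A = -1/5 (A = 2/(-5 - 5) = 2/(-10) = 2*(-1/10) = -1/5 ≈ -0.20000)
s(v) = v**2
p(U) = 2*U*(U + U*(-1/5 + U)) (p(U) = (U + U)*(U + (U - 1/5)*U) = (2*U)*(U + (-1/5 + U)*U) = (2*U)*(U + U*(-1/5 + U)) = 2*U*(U + U*(-1/5 + U)))
-136 + 12*p(s(-3)) = -136 + 12*(((-3)**2)**2*(8/5 + 2*(-3)**2)) = -136 + 12*(9**2*(8/5 + 2*9)) = -136 + 12*(81*(8/5 + 18)) = -136 + 12*(81*(98/5)) = -136 + 12*(7938/5) = -136 + 95256/5 = 94576/5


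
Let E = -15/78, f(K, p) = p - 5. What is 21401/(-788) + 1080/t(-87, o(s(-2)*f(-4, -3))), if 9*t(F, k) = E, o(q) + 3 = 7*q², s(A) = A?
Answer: -39850073/788 ≈ -50571.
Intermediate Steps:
f(K, p) = -5 + p
E = -5/26 (E = -15*1/78 = -5/26 ≈ -0.19231)
o(q) = -3 + 7*q²
t(F, k) = -5/234 (t(F, k) = (⅑)*(-5/26) = -5/234)
21401/(-788) + 1080/t(-87, o(s(-2)*f(-4, -3))) = 21401/(-788) + 1080/(-5/234) = 21401*(-1/788) + 1080*(-234/5) = -21401/788 - 50544 = -39850073/788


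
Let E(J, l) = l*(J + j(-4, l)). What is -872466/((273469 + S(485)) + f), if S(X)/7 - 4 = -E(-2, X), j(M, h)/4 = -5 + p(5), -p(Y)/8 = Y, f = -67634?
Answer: -124638/117679 ≈ -1.0591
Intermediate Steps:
p(Y) = -8*Y
j(M, h) = -180 (j(M, h) = 4*(-5 - 8*5) = 4*(-5 - 40) = 4*(-45) = -180)
E(J, l) = l*(-180 + J) (E(J, l) = l*(J - 180) = l*(-180 + J))
S(X) = 28 + 1274*X (S(X) = 28 + 7*(-X*(-180 - 2)) = 28 + 7*(-X*(-182)) = 28 + 7*(-(-182)*X) = 28 + 7*(182*X) = 28 + 1274*X)
-872466/((273469 + S(485)) + f) = -872466/((273469 + (28 + 1274*485)) - 67634) = -872466/((273469 + (28 + 617890)) - 67634) = -872466/((273469 + 617918) - 67634) = -872466/(891387 - 67634) = -872466/823753 = -872466*1/823753 = -124638/117679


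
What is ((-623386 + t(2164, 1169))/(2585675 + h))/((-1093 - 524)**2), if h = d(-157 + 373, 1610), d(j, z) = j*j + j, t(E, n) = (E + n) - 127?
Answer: -56380/625753789353 ≈ -9.0099e-8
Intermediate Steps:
t(E, n) = -127 + E + n
d(j, z) = j + j**2 (d(j, z) = j**2 + j = j + j**2)
h = 46872 (h = (-157 + 373)*(1 + (-157 + 373)) = 216*(1 + 216) = 216*217 = 46872)
((-623386 + t(2164, 1169))/(2585675 + h))/((-1093 - 524)**2) = ((-623386 + (-127 + 2164 + 1169))/(2585675 + 46872))/((-1093 - 524)**2) = ((-623386 + 3206)/2632547)/((-1617)**2) = -620180*1/2632547/2614689 = -620180/2632547*1/2614689 = -56380/625753789353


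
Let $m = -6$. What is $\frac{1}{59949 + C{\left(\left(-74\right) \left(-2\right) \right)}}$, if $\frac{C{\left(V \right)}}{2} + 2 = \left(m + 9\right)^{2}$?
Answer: $\frac{1}{59963} \approx 1.6677 \cdot 10^{-5}$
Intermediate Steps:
$C{\left(V \right)} = 14$ ($C{\left(V \right)} = -4 + 2 \left(-6 + 9\right)^{2} = -4 + 2 \cdot 3^{2} = -4 + 2 \cdot 9 = -4 + 18 = 14$)
$\frac{1}{59949 + C{\left(\left(-74\right) \left(-2\right) \right)}} = \frac{1}{59949 + 14} = \frac{1}{59963}$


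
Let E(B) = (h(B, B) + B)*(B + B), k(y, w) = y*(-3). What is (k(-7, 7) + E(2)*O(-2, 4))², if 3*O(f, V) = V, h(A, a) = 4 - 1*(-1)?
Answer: 30625/9 ≈ 3402.8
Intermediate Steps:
h(A, a) = 5 (h(A, a) = 4 + 1 = 5)
k(y, w) = -3*y
E(B) = 2*B*(5 + B) (E(B) = (5 + B)*(B + B) = (5 + B)*(2*B) = 2*B*(5 + B))
O(f, V) = V/3
(k(-7, 7) + E(2)*O(-2, 4))² = (-3*(-7) + (2*2*(5 + 2))*((⅓)*4))² = (21 + (2*2*7)*(4/3))² = (21 + 28*(4/3))² = (21 + 112/3)² = (175/3)² = 30625/9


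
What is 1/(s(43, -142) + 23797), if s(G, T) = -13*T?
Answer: 1/25643 ≈ 3.8997e-5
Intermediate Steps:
1/(s(43, -142) + 23797) = 1/(-13*(-142) + 23797) = 1/(1846 + 23797) = 1/25643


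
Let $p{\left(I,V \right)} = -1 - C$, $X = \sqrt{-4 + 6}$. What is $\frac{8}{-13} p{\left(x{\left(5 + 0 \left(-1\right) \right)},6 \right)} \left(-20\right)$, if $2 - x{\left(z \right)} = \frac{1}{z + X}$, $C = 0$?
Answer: $- \frac{160}{13} \approx -12.308$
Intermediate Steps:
$X = \sqrt{2} \approx 1.4142$
$x{\left(z \right)} = 2 - \frac{1}{z + \sqrt{2}}$
$p{\left(I,V \right)} = -1$ ($p{\left(I,V \right)} = -1 - 0 = -1 + 0 = -1$)
$\frac{8}{-13} p{\left(x{\left(5 + 0 \left(-1\right) \right)},6 \right)} \left(-20\right) = \frac{8}{-13} \left(-1\right) \left(-20\right) = 8 \left(- \frac{1}{13}\right) \left(-1\right) \left(-20\right) = \left(- \frac{8}{13}\right) \left(-1\right) \left(-20\right) = \frac{8}{13} \left(-20\right) = - \frac{160}{13}$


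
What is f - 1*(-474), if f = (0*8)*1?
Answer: 474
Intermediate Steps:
f = 0 (f = 0*1 = 0)
f - 1*(-474) = 0 - 1*(-474) = 0 + 474 = 474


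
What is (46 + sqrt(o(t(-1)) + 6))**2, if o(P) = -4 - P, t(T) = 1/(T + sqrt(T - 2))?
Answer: (46 + sqrt((3 - 2*I*sqrt(3))/(1 - I*sqrt(3))))**2 ≈ 2256.9 + 13.65*I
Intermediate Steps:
t(T) = 1/(T + sqrt(-2 + T))
(46 + sqrt(o(t(-1)) + 6))**2 = (46 + sqrt((-4 - 1/(-1 + sqrt(-2 - 1))) + 6))**2 = (46 + sqrt((-4 - 1/(-1 + sqrt(-3))) + 6))**2 = (46 + sqrt((-4 - 1/(-1 + I*sqrt(3))) + 6))**2 = (46 + sqrt(2 - 1/(-1 + I*sqrt(3))))**2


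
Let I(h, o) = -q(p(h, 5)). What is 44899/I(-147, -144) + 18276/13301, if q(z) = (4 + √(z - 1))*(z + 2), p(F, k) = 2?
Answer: -596836079/266020 ≈ -2243.6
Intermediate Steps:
q(z) = (2 + z)*(4 + √(-1 + z)) (q(z) = (4 + √(-1 + z))*(2 + z) = (2 + z)*(4 + √(-1 + z)))
I(h, o) = -20 (I(h, o) = -(8 + 2*√(-1 + 2) + 4*2 + 2*√(-1 + 2)) = -(8 + 2*√1 + 8 + 2*√1) = -(8 + 2*1 + 8 + 2*1) = -(8 + 2 + 8 + 2) = -1*20 = -20)
44899/I(-147, -144) + 18276/13301 = 44899/(-20) + 18276/13301 = 44899*(-1/20) + 18276*(1/13301) = -44899/20 + 18276/13301 = -596836079/266020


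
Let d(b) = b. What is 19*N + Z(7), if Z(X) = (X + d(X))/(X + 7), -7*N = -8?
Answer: 159/7 ≈ 22.714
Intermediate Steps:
N = 8/7 (N = -⅐*(-8) = 8/7 ≈ 1.1429)
Z(X) = 2*X/(7 + X) (Z(X) = (X + X)/(X + 7) = (2*X)/(7 + X) = 2*X/(7 + X))
19*N + Z(7) = 19*(8/7) + 2*7/(7 + 7) = 152/7 + 2*7/14 = 152/7 + 2*7*(1/14) = 152/7 + 1 = 159/7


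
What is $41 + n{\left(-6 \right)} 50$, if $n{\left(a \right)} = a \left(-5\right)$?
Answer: $1541$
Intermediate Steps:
$n{\left(a \right)} = - 5 a$
$41 + n{\left(-6 \right)} 50 = 41 + \left(-5\right) \left(-6\right) 50 = 41 + 30 \cdot 50 = 41 + 1500 = 1541$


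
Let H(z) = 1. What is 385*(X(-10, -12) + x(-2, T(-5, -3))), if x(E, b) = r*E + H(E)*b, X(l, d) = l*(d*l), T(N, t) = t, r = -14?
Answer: -452375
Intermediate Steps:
X(l, d) = d*l²
x(E, b) = b - 14*E (x(E, b) = -14*E + 1*b = -14*E + b = b - 14*E)
385*(X(-10, -12) + x(-2, T(-5, -3))) = 385*(-12*(-10)² + (-3 - 14*(-2))) = 385*(-12*100 + (-3 + 28)) = 385*(-1200 + 25) = 385*(-1175) = -452375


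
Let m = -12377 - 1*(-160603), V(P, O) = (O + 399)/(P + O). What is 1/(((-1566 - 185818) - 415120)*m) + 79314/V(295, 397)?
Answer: 1225406781976828889/17772044822896 ≈ 68951.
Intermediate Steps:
V(P, O) = (399 + O)/(O + P)
m = 148226 (m = -12377 + 160603 = 148226)
1/(((-1566 - 185818) - 415120)*m) + 79314/V(295, 397) = 1/((-1566 - 185818) - 415120*148226) + 79314/(((399 + 397)/(397 + 295))) = (1/148226)/(-187384 - 415120) + 79314/((796/692)) = (1/148226)/(-602504) + 79314/(((1/692)*796)) = -1/602504*1/148226 + 79314/(199/173) = -1/89306757904 + 79314*(173/199) = -1/89306757904 + 13721322/199 = 1225406781976828889/17772044822896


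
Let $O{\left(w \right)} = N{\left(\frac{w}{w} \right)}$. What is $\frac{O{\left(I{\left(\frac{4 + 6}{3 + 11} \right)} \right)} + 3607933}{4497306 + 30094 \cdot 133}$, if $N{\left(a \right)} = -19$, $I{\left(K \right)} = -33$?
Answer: $\frac{1803957}{4249904} \approx 0.42447$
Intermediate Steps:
$O{\left(w \right)} = -19$
$\frac{O{\left(I{\left(\frac{4 + 6}{3 + 11} \right)} \right)} + 3607933}{4497306 + 30094 \cdot 133} = \frac{-19 + 3607933}{4497306 + 30094 \cdot 133} = \frac{3607914}{4497306 + 4002502} = \frac{3607914}{8499808} = 3607914 \cdot \frac{1}{8499808} = \frac{1803957}{4249904}$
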